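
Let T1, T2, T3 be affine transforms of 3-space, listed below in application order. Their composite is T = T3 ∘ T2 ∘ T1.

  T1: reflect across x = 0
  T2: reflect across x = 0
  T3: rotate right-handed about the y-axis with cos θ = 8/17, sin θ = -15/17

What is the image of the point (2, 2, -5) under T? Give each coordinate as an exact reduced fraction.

T1 reflect across x = 0: (2, 2, -5) → (-2, 2, -5)
T2 reflect across x = 0: (-2, 2, -5) → (2, 2, -5)
T3 rotate right-handed about the y-axis with cos θ = 8/17, sin θ = -15/17: (2, 2, -5) → (91/17, 2, -10/17)

T(p) = (91/17, 2, -10/17)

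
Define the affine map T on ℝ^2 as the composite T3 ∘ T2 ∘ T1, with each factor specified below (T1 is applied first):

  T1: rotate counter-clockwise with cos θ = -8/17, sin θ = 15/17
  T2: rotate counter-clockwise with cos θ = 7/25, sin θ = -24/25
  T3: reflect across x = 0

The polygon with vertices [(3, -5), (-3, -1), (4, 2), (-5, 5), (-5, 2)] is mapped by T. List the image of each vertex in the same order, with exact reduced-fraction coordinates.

T1 rotate counter-clockwise with cos θ = -8/17, sin θ = 15/17: (3, -5) → (3, 5); (-3, -1) → (39/17, -37/17); (4, 2) → (-62/17, 44/17); (-5, 5) → (-35/17, -115/17); (-5, 2) → (10/17, -91/17)
T2 rotate counter-clockwise with cos θ = 7/25, sin θ = -24/25: (3, 5) → (141/25, -37/25); (39/17, -37/17) → (-123/85, -239/85); (-62/17, 44/17) → (622/425, 1796/425); (-35/17, -115/17) → (-601/85, 7/85); (10/17, -91/17) → (-2114/425, -877/425)
T3 reflect across x = 0: (141/25, -37/25) → (-141/25, -37/25); (-123/85, -239/85) → (123/85, -239/85); (622/425, 1796/425) → (-622/425, 1796/425); (-601/85, 7/85) → (601/85, 7/85); (-2114/425, -877/425) → (2114/425, -877/425)

image vertices: (-141/25, -37/25), (123/85, -239/85), (-622/425, 1796/425), (601/85, 7/85), (2114/425, -877/425)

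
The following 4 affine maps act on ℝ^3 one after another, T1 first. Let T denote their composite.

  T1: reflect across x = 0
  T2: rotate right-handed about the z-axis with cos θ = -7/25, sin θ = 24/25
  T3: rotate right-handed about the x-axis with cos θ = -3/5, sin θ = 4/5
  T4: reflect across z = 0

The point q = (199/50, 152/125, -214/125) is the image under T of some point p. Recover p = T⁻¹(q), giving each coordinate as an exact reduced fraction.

T1 = [-1 0 0 0; 0 1 0 0; 0 0 1 0; 0 0 0 1]
T2·T1 = [7/25 -24/25 0 0; -24/25 -7/25 0 0; 0 0 1 0; 0 0 0 1]
T3·…·T1 = [7/25 -24/25 0 0; 72/125 21/125 -4/5 0; -96/125 -28/125 -3/5 0; 0 0 0 1]
T4·…·T1 = [7/25 -24/25 0 0; 72/125 21/125 -4/5 0; 96/125 28/125 3/5 0; 0 0 0 1]
det M = 1; M⁻¹ = [7/25 72/125 96/125 0; -24/25 21/125 28/125 0; 0 -4/5 3/5 0; 0 0 0 1]
M⁻¹ · (199/50, 152/125, -214/125)ᵀ = (1/2, -4, -2)ᵀ

p = (1/2, -4, -2)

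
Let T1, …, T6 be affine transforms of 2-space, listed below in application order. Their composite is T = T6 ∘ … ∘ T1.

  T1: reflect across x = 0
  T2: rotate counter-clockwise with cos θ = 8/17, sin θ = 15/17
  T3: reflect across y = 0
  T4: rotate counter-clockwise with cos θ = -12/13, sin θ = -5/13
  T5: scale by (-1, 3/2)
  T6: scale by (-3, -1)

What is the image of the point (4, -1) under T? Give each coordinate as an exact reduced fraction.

T1 reflect across x = 0: (4, -1) → (-4, -1)
T2 rotate counter-clockwise with cos θ = 8/17, sin θ = 15/17: (-4, -1) → (-1, -4)
T3 reflect across y = 0: (-1, -4) → (-1, 4)
T4 rotate counter-clockwise with cos θ = -12/13, sin θ = -5/13: (-1, 4) → (32/13, -43/13)
T5 scale by (-1, 3/2): (32/13, -43/13) → (-32/13, -129/26)
T6 scale by (-3, -1): (-32/13, -129/26) → (96/13, 129/26)

T(p) = (96/13, 129/26)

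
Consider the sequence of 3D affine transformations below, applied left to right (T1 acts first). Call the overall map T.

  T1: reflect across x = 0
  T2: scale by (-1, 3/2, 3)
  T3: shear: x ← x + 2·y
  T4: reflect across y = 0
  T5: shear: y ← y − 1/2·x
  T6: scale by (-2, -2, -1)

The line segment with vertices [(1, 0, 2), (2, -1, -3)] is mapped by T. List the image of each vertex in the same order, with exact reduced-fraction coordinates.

T1 reflect across x = 0: (1, 0, 2) → (-1, 0, 2); (2, -1, -3) → (-2, -1, -3)
T2 scale by (-1, 3/2, 3): (-1, 0, 2) → (1, 0, 6); (-2, -1, -3) → (2, -3/2, -9)
T3 shear: x ← x + 2·y: (1, 0, 6) → (1, 0, 6); (2, -3/2, -9) → (-1, -3/2, -9)
T4 reflect across y = 0: (1, 0, 6) → (1, 0, 6); (-1, -3/2, -9) → (-1, 3/2, -9)
T5 shear: y ← y − 1/2·x: (1, 0, 6) → (1, -1/2, 6); (-1, 3/2, -9) → (-1, 2, -9)
T6 scale by (-2, -2, -1): (1, -1/2, 6) → (-2, 1, -6); (-1, 2, -9) → (2, -4, 9)

image vertices: (-2, 1, -6), (2, -4, 9)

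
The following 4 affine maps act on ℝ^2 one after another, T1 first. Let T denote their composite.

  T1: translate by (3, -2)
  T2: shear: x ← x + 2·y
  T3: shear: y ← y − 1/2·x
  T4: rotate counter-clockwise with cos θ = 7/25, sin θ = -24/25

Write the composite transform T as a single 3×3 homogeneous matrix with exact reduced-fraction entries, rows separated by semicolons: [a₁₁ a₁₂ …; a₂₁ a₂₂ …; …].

T = [-1/5 14/25 -43/25; -11/10 -48/25 27/50; 0 0 1]

T1 = [1 0 3; 0 1 -2; 0 0 1]
T2·T1 = [1 2 -1; 0 1 -2; 0 0 1]
T3·…·T1 = [1 2 -1; -1/2 0 -3/2; 0 0 1]
T4·…·T1 = [-1/5 14/25 -43/25; -11/10 -48/25 27/50; 0 0 1]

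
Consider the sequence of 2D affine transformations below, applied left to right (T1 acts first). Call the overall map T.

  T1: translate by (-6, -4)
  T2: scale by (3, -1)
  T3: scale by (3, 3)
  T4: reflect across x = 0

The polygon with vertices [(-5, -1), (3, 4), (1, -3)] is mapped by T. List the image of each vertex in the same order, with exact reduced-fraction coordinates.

image vertices: (99, 15), (27, 0), (45, 21)

T1 translate by (-6, -4): (-5, -1) → (-11, -5); (3, 4) → (-3, 0); (1, -3) → (-5, -7)
T2 scale by (3, -1): (-11, -5) → (-33, 5); (-3, 0) → (-9, 0); (-5, -7) → (-15, 7)
T3 scale by (3, 3): (-33, 5) → (-99, 15); (-9, 0) → (-27, 0); (-15, 7) → (-45, 21)
T4 reflect across x = 0: (-99, 15) → (99, 15); (-27, 0) → (27, 0); (-45, 21) → (45, 21)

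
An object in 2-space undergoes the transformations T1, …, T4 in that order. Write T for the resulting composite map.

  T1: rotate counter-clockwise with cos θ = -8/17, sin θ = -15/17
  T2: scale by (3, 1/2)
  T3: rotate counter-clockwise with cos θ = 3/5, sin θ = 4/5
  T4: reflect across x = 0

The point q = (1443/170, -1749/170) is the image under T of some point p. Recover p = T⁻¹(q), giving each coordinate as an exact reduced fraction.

T1 = [-8/17 15/17 0; -15/17 -8/17 0; 0 0 1]
T2·T1 = [-24/17 45/17 0; -15/34 -4/17 0; 0 0 1]
T3·…·T1 = [-42/85 151/85 0; -237/170 168/85 0; 0 0 1]
T4·…·T1 = [42/85 -151/85 0; -237/170 168/85 0; 0 0 1]
det M = -3/2; M⁻¹ = [-112/85 -302/255 0; -79/85 -28/85 0; 0 0 1]
M⁻¹ · (1443/170, -1749/170)ᵀ = (1, -9/2)ᵀ

p = (1, -9/2)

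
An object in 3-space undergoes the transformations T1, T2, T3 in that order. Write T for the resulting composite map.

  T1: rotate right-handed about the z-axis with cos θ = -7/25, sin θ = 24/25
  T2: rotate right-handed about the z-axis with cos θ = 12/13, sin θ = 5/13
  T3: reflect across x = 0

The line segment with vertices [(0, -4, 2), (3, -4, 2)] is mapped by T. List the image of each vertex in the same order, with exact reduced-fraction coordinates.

image vertices: (-1012/325, 816/325, 2), (-16/13, 63/13, 2)

T1 rotate right-handed about the z-axis with cos θ = -7/25, sin θ = 24/25: (0, -4, 2) → (96/25, 28/25, 2); (3, -4, 2) → (3, 4, 2)
T2 rotate right-handed about the z-axis with cos θ = 12/13, sin θ = 5/13: (96/25, 28/25, 2) → (1012/325, 816/325, 2); (3, 4, 2) → (16/13, 63/13, 2)
T3 reflect across x = 0: (1012/325, 816/325, 2) → (-1012/325, 816/325, 2); (16/13, 63/13, 2) → (-16/13, 63/13, 2)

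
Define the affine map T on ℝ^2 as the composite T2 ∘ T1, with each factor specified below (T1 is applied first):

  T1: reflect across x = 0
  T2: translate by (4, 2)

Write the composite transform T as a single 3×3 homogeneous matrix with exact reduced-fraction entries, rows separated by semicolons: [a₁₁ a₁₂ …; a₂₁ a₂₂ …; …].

T = [-1 0 4; 0 1 2; 0 0 1]

T1 = [-1 0 0; 0 1 0; 0 0 1]
T2·T1 = [-1 0 4; 0 1 2; 0 0 1]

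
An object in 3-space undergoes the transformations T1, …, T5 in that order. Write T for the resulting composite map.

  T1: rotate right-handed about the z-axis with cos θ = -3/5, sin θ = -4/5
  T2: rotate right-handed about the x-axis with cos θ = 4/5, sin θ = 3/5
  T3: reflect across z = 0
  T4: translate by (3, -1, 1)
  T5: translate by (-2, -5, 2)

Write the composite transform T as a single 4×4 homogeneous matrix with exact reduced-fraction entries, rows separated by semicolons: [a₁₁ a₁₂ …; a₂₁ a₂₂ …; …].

T = [-3/5 4/5 0 1; -16/25 -12/25 -3/5 -6; 12/25 9/25 -4/5 3; 0 0 0 1]

T1 = [-3/5 4/5 0 0; -4/5 -3/5 0 0; 0 0 1 0; 0 0 0 1]
T2·T1 = [-3/5 4/5 0 0; -16/25 -12/25 -3/5 0; -12/25 -9/25 4/5 0; 0 0 0 1]
T3·…·T1 = [-3/5 4/5 0 0; -16/25 -12/25 -3/5 0; 12/25 9/25 -4/5 0; 0 0 0 1]
T4·…·T1 = [-3/5 4/5 0 3; -16/25 -12/25 -3/5 -1; 12/25 9/25 -4/5 1; 0 0 0 1]
T5·…·T1 = [-3/5 4/5 0 1; -16/25 -12/25 -3/5 -6; 12/25 9/25 -4/5 3; 0 0 0 1]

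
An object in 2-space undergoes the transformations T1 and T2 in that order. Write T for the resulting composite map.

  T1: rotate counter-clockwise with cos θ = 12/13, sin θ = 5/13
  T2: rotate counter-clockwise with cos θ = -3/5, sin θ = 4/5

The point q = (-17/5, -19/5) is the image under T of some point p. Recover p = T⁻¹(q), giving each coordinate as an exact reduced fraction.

T1 = [12/13 -5/13 0; 5/13 12/13 0; 0 0 1]
T2·T1 = [-56/65 -33/65 0; 33/65 -56/65 0; 0 0 1]
det M = 1; M⁻¹ = [-56/65 33/65 0; -33/65 -56/65 0; 0 0 1]
M⁻¹ · (-17/5, -19/5)ᵀ = (1, 5)ᵀ

p = (1, 5)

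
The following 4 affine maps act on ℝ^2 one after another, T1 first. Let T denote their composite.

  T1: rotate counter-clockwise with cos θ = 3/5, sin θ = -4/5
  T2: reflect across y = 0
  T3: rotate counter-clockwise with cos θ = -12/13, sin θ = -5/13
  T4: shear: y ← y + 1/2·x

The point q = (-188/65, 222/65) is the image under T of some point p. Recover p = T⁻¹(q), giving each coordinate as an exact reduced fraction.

p = (-4, 4)

T1 = [3/5 4/5 0; -4/5 3/5 0; 0 0 1]
T2·T1 = [3/5 4/5 0; 4/5 -3/5 0; 0 0 1]
T3·…·T1 = [-16/65 -63/65 0; -63/65 16/65 0; 0 0 1]
T4·…·T1 = [-16/65 -63/65 0; -71/65 -31/130 0; 0 0 1]
det M = -1; M⁻¹ = [31/130 -63/65 0; -71/65 16/65 0; 0 0 1]
M⁻¹ · (-188/65, 222/65)ᵀ = (-4, 4)ᵀ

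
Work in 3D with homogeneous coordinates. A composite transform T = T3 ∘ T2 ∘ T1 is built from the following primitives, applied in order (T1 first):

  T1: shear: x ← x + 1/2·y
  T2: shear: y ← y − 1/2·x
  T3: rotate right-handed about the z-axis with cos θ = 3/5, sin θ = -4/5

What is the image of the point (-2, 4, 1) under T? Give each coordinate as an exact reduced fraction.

T(p) = (16/5, 12/5, 1)

T1 shear: x ← x + 1/2·y: (-2, 4, 1) → (0, 4, 1)
T2 shear: y ← y − 1/2·x: (0, 4, 1) → (0, 4, 1)
T3 rotate right-handed about the z-axis with cos θ = 3/5, sin θ = -4/5: (0, 4, 1) → (16/5, 12/5, 1)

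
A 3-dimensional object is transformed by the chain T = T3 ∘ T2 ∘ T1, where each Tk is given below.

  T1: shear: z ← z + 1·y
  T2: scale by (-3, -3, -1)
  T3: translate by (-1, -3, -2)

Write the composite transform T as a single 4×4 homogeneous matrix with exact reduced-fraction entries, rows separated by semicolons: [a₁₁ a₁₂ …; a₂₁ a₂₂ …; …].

T1 = [1 0 0 0; 0 1 0 0; 0 1 1 0; 0 0 0 1]
T2·T1 = [-3 0 0 0; 0 -3 0 0; 0 -1 -1 0; 0 0 0 1]
T3·…·T1 = [-3 0 0 -1; 0 -3 0 -3; 0 -1 -1 -2; 0 0 0 1]

T = [-3 0 0 -1; 0 -3 0 -3; 0 -1 -1 -2; 0 0 0 1]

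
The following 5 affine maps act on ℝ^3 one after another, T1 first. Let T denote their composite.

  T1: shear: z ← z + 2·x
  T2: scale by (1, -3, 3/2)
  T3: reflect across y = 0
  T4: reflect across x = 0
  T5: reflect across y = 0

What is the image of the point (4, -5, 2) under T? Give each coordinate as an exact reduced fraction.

T(p) = (-4, 15, 15)

T1 shear: z ← z + 2·x: (4, -5, 2) → (4, -5, 10)
T2 scale by (1, -3, 3/2): (4, -5, 10) → (4, 15, 15)
T3 reflect across y = 0: (4, 15, 15) → (4, -15, 15)
T4 reflect across x = 0: (4, -15, 15) → (-4, -15, 15)
T5 reflect across y = 0: (-4, -15, 15) → (-4, 15, 15)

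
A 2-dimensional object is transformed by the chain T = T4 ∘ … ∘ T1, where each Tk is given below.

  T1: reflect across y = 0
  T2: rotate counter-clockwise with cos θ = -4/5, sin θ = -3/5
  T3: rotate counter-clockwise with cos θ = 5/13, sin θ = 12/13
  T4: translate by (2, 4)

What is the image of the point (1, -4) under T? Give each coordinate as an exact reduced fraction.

T(p) = (398/65, 261/65)

T1 reflect across y = 0: (1, -4) → (1, 4)
T2 rotate counter-clockwise with cos θ = -4/5, sin θ = -3/5: (1, 4) → (8/5, -19/5)
T3 rotate counter-clockwise with cos θ = 5/13, sin θ = 12/13: (8/5, -19/5) → (268/65, 1/65)
T4 translate by (2, 4): (268/65, 1/65) → (398/65, 261/65)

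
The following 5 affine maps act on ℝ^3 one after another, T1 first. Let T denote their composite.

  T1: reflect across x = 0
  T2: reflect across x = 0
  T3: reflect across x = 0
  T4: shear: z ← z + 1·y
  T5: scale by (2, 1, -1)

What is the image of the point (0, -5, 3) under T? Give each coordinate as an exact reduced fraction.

T(p) = (0, -5, 2)

T1 reflect across x = 0: (0, -5, 3) → (0, -5, 3)
T2 reflect across x = 0: (0, -5, 3) → (0, -5, 3)
T3 reflect across x = 0: (0, -5, 3) → (0, -5, 3)
T4 shear: z ← z + 1·y: (0, -5, 3) → (0, -5, -2)
T5 scale by (2, 1, -1): (0, -5, -2) → (0, -5, 2)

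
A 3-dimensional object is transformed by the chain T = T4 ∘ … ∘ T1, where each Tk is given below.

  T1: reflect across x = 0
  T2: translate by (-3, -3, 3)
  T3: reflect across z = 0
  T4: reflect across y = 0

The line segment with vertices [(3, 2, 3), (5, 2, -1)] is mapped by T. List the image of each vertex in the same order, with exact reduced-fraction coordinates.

T1 reflect across x = 0: (3, 2, 3) → (-3, 2, 3); (5, 2, -1) → (-5, 2, -1)
T2 translate by (-3, -3, 3): (-3, 2, 3) → (-6, -1, 6); (-5, 2, -1) → (-8, -1, 2)
T3 reflect across z = 0: (-6, -1, 6) → (-6, -1, -6); (-8, -1, 2) → (-8, -1, -2)
T4 reflect across y = 0: (-6, -1, -6) → (-6, 1, -6); (-8, -1, -2) → (-8, 1, -2)

image vertices: (-6, 1, -6), (-8, 1, -2)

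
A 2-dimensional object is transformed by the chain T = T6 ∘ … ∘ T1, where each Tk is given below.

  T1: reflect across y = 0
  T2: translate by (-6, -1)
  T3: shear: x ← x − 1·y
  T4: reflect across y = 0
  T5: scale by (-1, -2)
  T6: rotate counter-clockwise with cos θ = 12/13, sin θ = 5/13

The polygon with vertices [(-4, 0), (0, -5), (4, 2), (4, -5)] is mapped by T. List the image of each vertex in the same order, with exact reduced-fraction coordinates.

image vertices: (118/13, 21/13), (80/13, 146/13), (18/13, -77/13), (32/13, 126/13)

T1 reflect across y = 0: (-4, 0) → (-4, 0); (0, -5) → (0, 5); (4, 2) → (4, -2); (4, -5) → (4, 5)
T2 translate by (-6, -1): (-4, 0) → (-10, -1); (0, 5) → (-6, 4); (4, -2) → (-2, -3); (4, 5) → (-2, 4)
T3 shear: x ← x − 1·y: (-10, -1) → (-9, -1); (-6, 4) → (-10, 4); (-2, -3) → (1, -3); (-2, 4) → (-6, 4)
T4 reflect across y = 0: (-9, -1) → (-9, 1); (-10, 4) → (-10, -4); (1, -3) → (1, 3); (-6, 4) → (-6, -4)
T5 scale by (-1, -2): (-9, 1) → (9, -2); (-10, -4) → (10, 8); (1, 3) → (-1, -6); (-6, -4) → (6, 8)
T6 rotate counter-clockwise with cos θ = 12/13, sin θ = 5/13: (9, -2) → (118/13, 21/13); (10, 8) → (80/13, 146/13); (-1, -6) → (18/13, -77/13); (6, 8) → (32/13, 126/13)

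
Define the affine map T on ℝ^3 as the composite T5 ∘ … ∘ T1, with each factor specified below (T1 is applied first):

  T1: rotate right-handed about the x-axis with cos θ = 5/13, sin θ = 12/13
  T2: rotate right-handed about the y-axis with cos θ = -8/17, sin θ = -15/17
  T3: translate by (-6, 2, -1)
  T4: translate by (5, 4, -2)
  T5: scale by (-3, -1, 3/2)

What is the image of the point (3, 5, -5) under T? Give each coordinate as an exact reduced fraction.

T1 rotate right-handed about the x-axis with cos θ = 5/13, sin θ = 12/13: (3, 5, -5) → (3, 85/13, 35/13)
T2 rotate right-handed about the y-axis with cos θ = -8/17, sin θ = -15/17: (3, 85/13, 35/13) → (-837/221, 85/13, 305/221)
T3 translate by (-6, 2, -1): (-837/221, 85/13, 305/221) → (-2163/221, 111/13, 84/221)
T4 translate by (5, 4, -2): (-2163/221, 111/13, 84/221) → (-1058/221, 163/13, -358/221)
T5 scale by (-3, -1, 3/2): (-1058/221, 163/13, -358/221) → (3174/221, -163/13, -537/221)

T(p) = (3174/221, -163/13, -537/221)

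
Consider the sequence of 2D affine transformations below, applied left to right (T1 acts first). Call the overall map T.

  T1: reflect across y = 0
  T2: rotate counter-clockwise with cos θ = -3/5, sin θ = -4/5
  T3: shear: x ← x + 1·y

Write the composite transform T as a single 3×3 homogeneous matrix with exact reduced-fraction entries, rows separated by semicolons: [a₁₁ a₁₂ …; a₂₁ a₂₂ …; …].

T = [-7/5 -1/5 0; -4/5 3/5 0; 0 0 1]

T1 = [1 0 0; 0 -1 0; 0 0 1]
T2·T1 = [-3/5 -4/5 0; -4/5 3/5 0; 0 0 1]
T3·…·T1 = [-7/5 -1/5 0; -4/5 3/5 0; 0 0 1]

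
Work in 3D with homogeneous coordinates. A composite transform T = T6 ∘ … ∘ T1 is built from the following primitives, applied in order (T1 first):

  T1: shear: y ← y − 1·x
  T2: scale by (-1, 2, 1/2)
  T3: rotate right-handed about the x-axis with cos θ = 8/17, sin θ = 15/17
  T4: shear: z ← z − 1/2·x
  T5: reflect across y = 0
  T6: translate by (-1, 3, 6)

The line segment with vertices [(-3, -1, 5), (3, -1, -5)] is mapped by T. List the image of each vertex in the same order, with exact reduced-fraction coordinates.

T1 shear: y ← y − 1·x: (-3, -1, 5) → (-3, 2, 5); (3, -1, -5) → (3, -4, -5)
T2 scale by (-1, 2, 1/2): (-3, 2, 5) → (3, 4, 5/2); (3, -4, -5) → (-3, -8, -5/2)
T3 rotate right-handed about the x-axis with cos θ = 8/17, sin θ = 15/17: (3, 4, 5/2) → (3, -11/34, 80/17); (-3, -8, -5/2) → (-3, -53/34, -140/17)
T4 shear: z ← z − 1/2·x: (3, -11/34, 80/17) → (3, -11/34, 109/34); (-3, -53/34, -140/17) → (-3, -53/34, -229/34)
T5 reflect across y = 0: (3, -11/34, 109/34) → (3, 11/34, 109/34); (-3, -53/34, -229/34) → (-3, 53/34, -229/34)
T6 translate by (-1, 3, 6): (3, 11/34, 109/34) → (2, 113/34, 313/34); (-3, 53/34, -229/34) → (-4, 155/34, -25/34)

image vertices: (2, 113/34, 313/34), (-4, 155/34, -25/34)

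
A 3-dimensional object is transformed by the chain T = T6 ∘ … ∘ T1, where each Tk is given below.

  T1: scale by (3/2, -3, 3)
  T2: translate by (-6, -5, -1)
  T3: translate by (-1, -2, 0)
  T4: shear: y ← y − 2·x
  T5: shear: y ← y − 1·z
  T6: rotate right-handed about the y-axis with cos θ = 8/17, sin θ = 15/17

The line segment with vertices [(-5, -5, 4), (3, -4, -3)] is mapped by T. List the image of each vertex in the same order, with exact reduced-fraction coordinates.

image vertices: (49/17, 26, 611/34), (-10, 20, -5/2)

T1 scale by (3/2, -3, 3): (-5, -5, 4) → (-15/2, 15, 12); (3, -4, -3) → (9/2, 12, -9)
T2 translate by (-6, -5, -1): (-15/2, 15, 12) → (-27/2, 10, 11); (9/2, 12, -9) → (-3/2, 7, -10)
T3 translate by (-1, -2, 0): (-27/2, 10, 11) → (-29/2, 8, 11); (-3/2, 7, -10) → (-5/2, 5, -10)
T4 shear: y ← y − 2·x: (-29/2, 8, 11) → (-29/2, 37, 11); (-5/2, 5, -10) → (-5/2, 10, -10)
T5 shear: y ← y − 1·z: (-29/2, 37, 11) → (-29/2, 26, 11); (-5/2, 10, -10) → (-5/2, 20, -10)
T6 rotate right-handed about the y-axis with cos θ = 8/17, sin θ = 15/17: (-29/2, 26, 11) → (49/17, 26, 611/34); (-5/2, 20, -10) → (-10, 20, -5/2)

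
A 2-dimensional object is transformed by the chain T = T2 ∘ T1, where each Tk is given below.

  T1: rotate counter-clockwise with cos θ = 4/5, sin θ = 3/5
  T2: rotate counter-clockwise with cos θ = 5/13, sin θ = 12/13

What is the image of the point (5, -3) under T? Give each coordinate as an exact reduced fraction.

T(p) = (109/65, 363/65)

T1 rotate counter-clockwise with cos θ = 4/5, sin θ = 3/5: (5, -3) → (29/5, 3/5)
T2 rotate counter-clockwise with cos θ = 5/13, sin θ = 12/13: (29/5, 3/5) → (109/65, 363/65)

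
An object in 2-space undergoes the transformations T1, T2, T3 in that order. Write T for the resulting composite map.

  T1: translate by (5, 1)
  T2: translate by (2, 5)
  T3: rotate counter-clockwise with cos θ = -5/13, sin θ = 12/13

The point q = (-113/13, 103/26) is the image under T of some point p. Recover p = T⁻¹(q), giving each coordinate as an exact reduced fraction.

T1 = [1 0 5; 0 1 1; 0 0 1]
T2·T1 = [1 0 7; 0 1 6; 0 0 1]
T3·…·T1 = [-5/13 -12/13 -107/13; 12/13 -5/13 54/13; 0 0 1]
det M = 1; M⁻¹ = [-5/13 12/13 -7; -12/13 -5/13 -6; 0 0 1]
M⁻¹ · (-113/13, 103/26)ᵀ = (0, 1/2)ᵀ

p = (0, 1/2)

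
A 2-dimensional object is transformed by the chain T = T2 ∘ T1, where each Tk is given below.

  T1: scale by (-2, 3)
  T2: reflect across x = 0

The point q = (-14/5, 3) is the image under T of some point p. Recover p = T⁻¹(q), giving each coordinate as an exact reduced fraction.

p = (-7/5, 1)

T1 = [-2 0 0; 0 3 0; 0 0 1]
T2·T1 = [2 0 0; 0 3 0; 0 0 1]
det M = 6; M⁻¹ = [1/2 0 0; 0 1/3 0; 0 0 1]
M⁻¹ · (-14/5, 3)ᵀ = (-7/5, 1)ᵀ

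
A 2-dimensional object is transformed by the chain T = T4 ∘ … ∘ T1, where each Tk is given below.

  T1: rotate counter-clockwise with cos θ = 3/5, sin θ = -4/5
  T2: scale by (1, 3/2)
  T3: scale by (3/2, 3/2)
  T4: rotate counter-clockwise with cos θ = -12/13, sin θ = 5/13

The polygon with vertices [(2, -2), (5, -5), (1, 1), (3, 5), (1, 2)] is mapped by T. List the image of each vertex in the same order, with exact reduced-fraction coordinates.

T1 rotate counter-clockwise with cos θ = 3/5, sin θ = -4/5: (2, -2) → (-2/5, -14/5); (5, -5) → (-1, -7); (1, 1) → (7/5, -1/5); (3, 5) → (29/5, 3/5); (1, 2) → (11/5, 2/5)
T2 scale by (1, 3/2): (-2/5, -14/5) → (-2/5, -21/5); (-1, -7) → (-1, -21/2); (7/5, -1/5) → (7/5, -3/10); (29/5, 3/5) → (29/5, 9/10); (11/5, 2/5) → (11/5, 3/5)
T3 scale by (3/2, 3/2): (-2/5, -21/5) → (-3/5, -63/10); (-1, -21/2) → (-3/2, -63/4); (7/5, -3/10) → (21/10, -9/20); (29/5, 9/10) → (87/10, 27/20); (11/5, 3/5) → (33/10, 9/10)
T4 rotate counter-clockwise with cos θ = -12/13, sin θ = 5/13: (-3/5, -63/10) → (387/130, 363/65); (-3/2, -63/4) → (387/52, 363/26); (21/10, -9/20) → (-459/260, 159/130); (87/10, 27/20) → (-171/20, 21/10); (33/10, 9/10) → (-441/130, 57/130)

image vertices: (387/130, 363/65), (387/52, 363/26), (-459/260, 159/130), (-171/20, 21/10), (-441/130, 57/130)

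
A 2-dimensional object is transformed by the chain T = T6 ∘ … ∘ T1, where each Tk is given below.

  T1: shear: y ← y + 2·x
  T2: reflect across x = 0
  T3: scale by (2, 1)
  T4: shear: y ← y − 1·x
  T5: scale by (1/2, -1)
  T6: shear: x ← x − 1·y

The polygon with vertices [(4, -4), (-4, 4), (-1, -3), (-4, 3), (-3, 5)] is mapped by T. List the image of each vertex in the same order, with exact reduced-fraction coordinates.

T1 shear: y ← y + 2·x: (4, -4) → (4, 4); (-4, 4) → (-4, -4); (-1, -3) → (-1, -5); (-4, 3) → (-4, -5); (-3, 5) → (-3, -1)
T2 reflect across x = 0: (4, 4) → (-4, 4); (-4, -4) → (4, -4); (-1, -5) → (1, -5); (-4, -5) → (4, -5); (-3, -1) → (3, -1)
T3 scale by (2, 1): (-4, 4) → (-8, 4); (4, -4) → (8, -4); (1, -5) → (2, -5); (4, -5) → (8, -5); (3, -1) → (6, -1)
T4 shear: y ← y − 1·x: (-8, 4) → (-8, 12); (8, -4) → (8, -12); (2, -5) → (2, -7); (8, -5) → (8, -13); (6, -1) → (6, -7)
T5 scale by (1/2, -1): (-8, 12) → (-4, -12); (8, -12) → (4, 12); (2, -7) → (1, 7); (8, -13) → (4, 13); (6, -7) → (3, 7)
T6 shear: x ← x − 1·y: (-4, -12) → (8, -12); (4, 12) → (-8, 12); (1, 7) → (-6, 7); (4, 13) → (-9, 13); (3, 7) → (-4, 7)

image vertices: (8, -12), (-8, 12), (-6, 7), (-9, 13), (-4, 7)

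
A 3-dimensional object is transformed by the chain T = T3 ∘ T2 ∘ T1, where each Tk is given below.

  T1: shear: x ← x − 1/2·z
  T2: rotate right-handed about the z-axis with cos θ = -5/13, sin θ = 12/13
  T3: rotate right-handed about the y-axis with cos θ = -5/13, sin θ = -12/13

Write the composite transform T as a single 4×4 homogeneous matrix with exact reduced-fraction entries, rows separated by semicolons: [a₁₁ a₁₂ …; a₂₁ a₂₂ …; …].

T1 = [1 0 -1/2 0; 0 1 0 0; 0 0 1 0; 0 0 0 1]
T2·T1 = [-5/13 -12/13 5/26 0; 12/13 -5/13 -6/13 0; 0 0 1 0; 0 0 0 1]
T3·…·T1 = [25/169 60/169 -337/338 0; 12/13 -5/13 -6/13 0; -60/169 -144/169 -35/169 0; 0 0 0 1]

T = [25/169 60/169 -337/338 0; 12/13 -5/13 -6/13 0; -60/169 -144/169 -35/169 0; 0 0 0 1]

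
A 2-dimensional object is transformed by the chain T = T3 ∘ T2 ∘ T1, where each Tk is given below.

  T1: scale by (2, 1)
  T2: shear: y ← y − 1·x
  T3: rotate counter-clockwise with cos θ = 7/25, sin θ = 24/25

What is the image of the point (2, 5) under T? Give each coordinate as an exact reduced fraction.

T1 scale by (2, 1): (2, 5) → (4, 5)
T2 shear: y ← y − 1·x: (4, 5) → (4, 1)
T3 rotate counter-clockwise with cos θ = 7/25, sin θ = 24/25: (4, 1) → (4/25, 103/25)

T(p) = (4/25, 103/25)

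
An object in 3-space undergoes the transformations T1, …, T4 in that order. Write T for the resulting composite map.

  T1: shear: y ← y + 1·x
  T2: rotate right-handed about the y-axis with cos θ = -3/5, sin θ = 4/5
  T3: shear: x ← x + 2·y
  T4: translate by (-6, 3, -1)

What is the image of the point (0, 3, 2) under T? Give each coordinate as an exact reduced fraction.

T(p) = (8/5, 6, -11/5)

T1 shear: y ← y + 1·x: (0, 3, 2) → (0, 3, 2)
T2 rotate right-handed about the y-axis with cos θ = -3/5, sin θ = 4/5: (0, 3, 2) → (8/5, 3, -6/5)
T3 shear: x ← x + 2·y: (8/5, 3, -6/5) → (38/5, 3, -6/5)
T4 translate by (-6, 3, -1): (38/5, 3, -6/5) → (8/5, 6, -11/5)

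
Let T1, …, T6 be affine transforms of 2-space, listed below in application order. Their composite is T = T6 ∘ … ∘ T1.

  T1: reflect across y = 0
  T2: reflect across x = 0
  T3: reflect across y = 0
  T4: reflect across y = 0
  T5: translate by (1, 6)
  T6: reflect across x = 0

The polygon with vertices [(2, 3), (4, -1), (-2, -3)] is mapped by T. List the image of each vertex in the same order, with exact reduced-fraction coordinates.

T1 reflect across y = 0: (2, 3) → (2, -3); (4, -1) → (4, 1); (-2, -3) → (-2, 3)
T2 reflect across x = 0: (2, -3) → (-2, -3); (4, 1) → (-4, 1); (-2, 3) → (2, 3)
T3 reflect across y = 0: (-2, -3) → (-2, 3); (-4, 1) → (-4, -1); (2, 3) → (2, -3)
T4 reflect across y = 0: (-2, 3) → (-2, -3); (-4, -1) → (-4, 1); (2, -3) → (2, 3)
T5 translate by (1, 6): (-2, -3) → (-1, 3); (-4, 1) → (-3, 7); (2, 3) → (3, 9)
T6 reflect across x = 0: (-1, 3) → (1, 3); (-3, 7) → (3, 7); (3, 9) → (-3, 9)

image vertices: (1, 3), (3, 7), (-3, 9)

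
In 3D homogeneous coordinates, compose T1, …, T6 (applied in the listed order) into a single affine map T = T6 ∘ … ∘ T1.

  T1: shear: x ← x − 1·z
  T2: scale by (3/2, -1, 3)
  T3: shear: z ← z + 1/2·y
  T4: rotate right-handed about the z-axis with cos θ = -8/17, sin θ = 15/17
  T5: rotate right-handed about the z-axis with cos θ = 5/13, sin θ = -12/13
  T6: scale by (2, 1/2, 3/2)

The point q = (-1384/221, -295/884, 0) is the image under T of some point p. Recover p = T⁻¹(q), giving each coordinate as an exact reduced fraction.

p = (-2, -2, -1/3)

T1 = [1 0 -1 0; 0 1 0 0; 0 0 1 0; 0 0 0 1]
T2·T1 = [3/2 0 -3/2 0; 0 -1 0 0; 0 0 3 0; 0 0 0 1]
T3·…·T1 = [3/2 0 -3/2 0; 0 -1 0 0; 0 -1/2 3 0; 0 0 0 1]
T4·…·T1 = [-12/17 15/17 12/17 0; 45/34 8/17 -45/34 0; 0 -1/2 3 0; 0 0 0 1]
T5·…·T1 = [210/221 171/221 -210/221 0; 513/442 -140/221 -513/442 0; 0 -1/2 3 0; 0 0 0 1]
T6·…·T1 = [420/221 342/221 -420/221 0; 513/884 -70/221 -513/884 0; 0 -3/4 9/2 0; 0 0 0 1]
det M = -27/4; M⁻¹ = [43/156 32/39 2/9 0; 171/442 -280/221 0 0; 57/884 -140/663 2/9 0; 0 0 0 1]
M⁻¹ · (-1384/221, -295/884, 0)ᵀ = (-2, -2, -1/3)ᵀ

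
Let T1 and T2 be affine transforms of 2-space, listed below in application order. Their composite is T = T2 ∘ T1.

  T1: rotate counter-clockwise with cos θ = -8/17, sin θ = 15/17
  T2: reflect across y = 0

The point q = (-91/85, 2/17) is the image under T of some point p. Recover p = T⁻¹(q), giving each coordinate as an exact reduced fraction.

T1 = [-8/17 -15/17 0; 15/17 -8/17 0; 0 0 1]
T2·T1 = [-8/17 -15/17 0; -15/17 8/17 0; 0 0 1]
det M = -1; M⁻¹ = [-8/17 -15/17 0; -15/17 8/17 0; 0 0 1]
M⁻¹ · (-91/85, 2/17)ᵀ = (2/5, 1)ᵀ

p = (2/5, 1)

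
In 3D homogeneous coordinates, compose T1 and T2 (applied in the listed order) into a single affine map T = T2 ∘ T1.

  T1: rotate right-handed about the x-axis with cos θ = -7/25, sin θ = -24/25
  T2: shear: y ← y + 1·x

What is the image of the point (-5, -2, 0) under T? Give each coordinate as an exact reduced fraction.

T(p) = (-5, -111/25, 48/25)

T1 rotate right-handed about the x-axis with cos θ = -7/25, sin θ = -24/25: (-5, -2, 0) → (-5, 14/25, 48/25)
T2 shear: y ← y + 1·x: (-5, 14/25, 48/25) → (-5, -111/25, 48/25)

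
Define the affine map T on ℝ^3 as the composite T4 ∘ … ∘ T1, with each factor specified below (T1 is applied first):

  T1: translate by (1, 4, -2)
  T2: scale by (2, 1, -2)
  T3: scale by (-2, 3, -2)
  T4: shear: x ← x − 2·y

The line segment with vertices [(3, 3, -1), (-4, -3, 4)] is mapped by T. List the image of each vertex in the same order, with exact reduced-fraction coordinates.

T1 translate by (1, 4, -2): (3, 3, -1) → (4, 7, -3); (-4, -3, 4) → (-3, 1, 2)
T2 scale by (2, 1, -2): (4, 7, -3) → (8, 7, 6); (-3, 1, 2) → (-6, 1, -4)
T3 scale by (-2, 3, -2): (8, 7, 6) → (-16, 21, -12); (-6, 1, -4) → (12, 3, 8)
T4 shear: x ← x − 2·y: (-16, 21, -12) → (-58, 21, -12); (12, 3, 8) → (6, 3, 8)

image vertices: (-58, 21, -12), (6, 3, 8)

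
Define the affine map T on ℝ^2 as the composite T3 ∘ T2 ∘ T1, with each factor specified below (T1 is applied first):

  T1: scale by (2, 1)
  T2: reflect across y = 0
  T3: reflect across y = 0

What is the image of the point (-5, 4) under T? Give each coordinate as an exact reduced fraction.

T(p) = (-10, 4)

T1 scale by (2, 1): (-5, 4) → (-10, 4)
T2 reflect across y = 0: (-10, 4) → (-10, -4)
T3 reflect across y = 0: (-10, -4) → (-10, 4)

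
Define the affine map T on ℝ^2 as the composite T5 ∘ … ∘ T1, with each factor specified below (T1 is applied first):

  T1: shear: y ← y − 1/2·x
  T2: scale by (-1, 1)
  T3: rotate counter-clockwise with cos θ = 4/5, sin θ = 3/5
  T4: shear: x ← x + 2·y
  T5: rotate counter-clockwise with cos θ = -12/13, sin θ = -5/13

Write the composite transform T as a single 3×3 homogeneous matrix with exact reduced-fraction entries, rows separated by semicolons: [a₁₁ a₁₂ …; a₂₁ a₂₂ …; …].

T1 = [1 0 0; -1/2 1 0; 0 0 1]
T2·T1 = [-1 0 0; -1/2 1 0; 0 0 1]
T3·…·T1 = [-1/2 -3/5 0; -1 4/5 0; 0 0 1]
T4·…·T1 = [-5/2 1 0; -1 4/5 0; 0 0 1]
T5·…·T1 = [25/13 -8/13 0; 49/26 -73/65 0; 0 0 1]

T = [25/13 -8/13 0; 49/26 -73/65 0; 0 0 1]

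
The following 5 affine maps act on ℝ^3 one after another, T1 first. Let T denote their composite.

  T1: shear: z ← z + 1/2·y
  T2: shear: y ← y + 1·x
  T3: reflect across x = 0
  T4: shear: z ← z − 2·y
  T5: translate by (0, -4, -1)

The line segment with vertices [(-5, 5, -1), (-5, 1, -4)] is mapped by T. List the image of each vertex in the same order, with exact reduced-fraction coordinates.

T1 shear: z ← z + 1/2·y: (-5, 5, -1) → (-5, 5, 3/2); (-5, 1, -4) → (-5, 1, -7/2)
T2 shear: y ← y + 1·x: (-5, 5, 3/2) → (-5, 0, 3/2); (-5, 1, -7/2) → (-5, -4, -7/2)
T3 reflect across x = 0: (-5, 0, 3/2) → (5, 0, 3/2); (-5, -4, -7/2) → (5, -4, -7/2)
T4 shear: z ← z − 2·y: (5, 0, 3/2) → (5, 0, 3/2); (5, -4, -7/2) → (5, -4, 9/2)
T5 translate by (0, -4, -1): (5, 0, 3/2) → (5, -4, 1/2); (5, -4, 9/2) → (5, -8, 7/2)

image vertices: (5, -4, 1/2), (5, -8, 7/2)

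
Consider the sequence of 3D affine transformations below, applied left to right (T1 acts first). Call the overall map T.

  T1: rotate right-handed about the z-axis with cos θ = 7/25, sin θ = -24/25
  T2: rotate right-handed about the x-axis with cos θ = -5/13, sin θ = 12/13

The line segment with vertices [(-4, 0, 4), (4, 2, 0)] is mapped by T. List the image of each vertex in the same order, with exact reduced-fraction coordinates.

T1 rotate right-handed about the z-axis with cos θ = 7/25, sin θ = -24/25: (-4, 0, 4) → (-28/25, 96/25, 4); (4, 2, 0) → (76/25, -82/25, 0)
T2 rotate right-handed about the x-axis with cos θ = -5/13, sin θ = 12/13: (-28/25, 96/25, 4) → (-28/25, -336/65, 652/325); (76/25, -82/25, 0) → (76/25, 82/65, -984/325)

image vertices: (-28/25, -336/65, 652/325), (76/25, 82/65, -984/325)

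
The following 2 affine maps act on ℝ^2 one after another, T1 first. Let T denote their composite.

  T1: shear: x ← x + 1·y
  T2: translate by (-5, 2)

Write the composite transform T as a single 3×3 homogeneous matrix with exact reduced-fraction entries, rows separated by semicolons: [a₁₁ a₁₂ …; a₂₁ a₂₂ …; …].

T = [1 1 -5; 0 1 2; 0 0 1]

T1 = [1 1 0; 0 1 0; 0 0 1]
T2·T1 = [1 1 -5; 0 1 2; 0 0 1]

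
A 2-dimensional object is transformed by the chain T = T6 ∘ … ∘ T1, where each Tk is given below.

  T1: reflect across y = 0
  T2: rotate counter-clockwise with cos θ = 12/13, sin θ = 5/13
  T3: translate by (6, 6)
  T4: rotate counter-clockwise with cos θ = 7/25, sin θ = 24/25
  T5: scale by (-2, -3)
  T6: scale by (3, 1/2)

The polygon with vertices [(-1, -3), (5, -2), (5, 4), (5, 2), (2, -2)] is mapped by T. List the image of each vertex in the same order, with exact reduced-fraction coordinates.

T1 reflect across y = 0: (-1, -3) → (-1, 3); (5, -2) → (5, 2); (5, 4) → (5, -4); (5, 2) → (5, -2); (2, -2) → (2, 2)
T2 rotate counter-clockwise with cos θ = 12/13, sin θ = 5/13: (-1, 3) → (-27/13, 31/13); (5, 2) → (50/13, 49/13); (5, -4) → (80/13, -23/13); (5, -2) → (70/13, 1/13); (2, 2) → (14/13, 34/13)
T3 translate by (6, 6): (-27/13, 31/13) → (51/13, 109/13); (50/13, 49/13) → (128/13, 127/13); (80/13, -23/13) → (158/13, 55/13); (70/13, 1/13) → (148/13, 79/13); (14/13, 34/13) → (92/13, 112/13)
T4 rotate counter-clockwise with cos θ = 7/25, sin θ = 24/25: (51/13, 109/13) → (-2259/325, 1987/325); (128/13, 127/13) → (-2152/325, 3961/325); (158/13, 55/13) → (-214/325, 4177/325); (148/13, 79/13) → (-172/65, 821/65); (92/13, 112/13) → (-2044/325, 2992/325)
T5 scale by (-2, -3): (-2259/325, 1987/325) → (4518/325, -5961/325); (-2152/325, 3961/325) → (4304/325, -11883/325); (-214/325, 4177/325) → (428/325, -12531/325); (-172/65, 821/65) → (344/65, -2463/65); (-2044/325, 2992/325) → (4088/325, -8976/325)
T6 scale by (3, 1/2): (4518/325, -5961/325) → (13554/325, -5961/650); (4304/325, -11883/325) → (12912/325, -11883/650); (428/325, -12531/325) → (1284/325, -12531/650); (344/65, -2463/65) → (1032/65, -2463/130); (4088/325, -8976/325) → (12264/325, -4488/325)

image vertices: (13554/325, -5961/650), (12912/325, -11883/650), (1284/325, -12531/650), (1032/65, -2463/130), (12264/325, -4488/325)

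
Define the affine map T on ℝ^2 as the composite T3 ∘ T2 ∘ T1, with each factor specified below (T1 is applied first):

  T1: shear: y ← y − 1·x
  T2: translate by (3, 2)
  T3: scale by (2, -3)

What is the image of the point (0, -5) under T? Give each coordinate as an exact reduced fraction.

T1 shear: y ← y − 1·x: (0, -5) → (0, -5)
T2 translate by (3, 2): (0, -5) → (3, -3)
T3 scale by (2, -3): (3, -3) → (6, 9)

T(p) = (6, 9)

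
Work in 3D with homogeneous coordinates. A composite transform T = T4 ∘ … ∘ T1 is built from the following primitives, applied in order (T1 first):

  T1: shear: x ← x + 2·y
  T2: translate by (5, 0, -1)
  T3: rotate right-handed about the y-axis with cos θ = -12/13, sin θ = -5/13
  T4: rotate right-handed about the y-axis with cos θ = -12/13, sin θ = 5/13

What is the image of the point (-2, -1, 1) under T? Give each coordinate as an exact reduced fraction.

T(p) = (1, -1, 0)

T1 shear: x ← x + 2·y: (-2, -1, 1) → (-4, -1, 1)
T2 translate by (5, 0, -1): (-4, -1, 1) → (1, -1, 0)
T3 rotate right-handed about the y-axis with cos θ = -12/13, sin θ = -5/13: (1, -1, 0) → (-12/13, -1, 5/13)
T4 rotate right-handed about the y-axis with cos θ = -12/13, sin θ = 5/13: (-12/13, -1, 5/13) → (1, -1, 0)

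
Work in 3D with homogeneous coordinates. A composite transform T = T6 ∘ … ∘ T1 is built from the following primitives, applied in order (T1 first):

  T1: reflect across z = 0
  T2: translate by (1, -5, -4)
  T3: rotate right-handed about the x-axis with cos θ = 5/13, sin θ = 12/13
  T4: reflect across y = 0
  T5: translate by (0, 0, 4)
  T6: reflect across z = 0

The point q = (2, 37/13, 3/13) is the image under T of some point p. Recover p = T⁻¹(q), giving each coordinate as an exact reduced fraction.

T1 = [1 0 0 0; 0 1 0 0; 0 0 -1 0; 0 0 0 1]
T2·T1 = [1 0 0 1; 0 1 0 -5; 0 0 -1 -4; 0 0 0 1]
T3·…·T1 = [1 0 0 1; 0 5/13 12/13 23/13; 0 12/13 -5/13 -80/13; 0 0 0 1]
T4·…·T1 = [1 0 0 1; 0 -5/13 -12/13 -23/13; 0 12/13 -5/13 -80/13; 0 0 0 1]
T5·…·T1 = [1 0 0 1; 0 -5/13 -12/13 -23/13; 0 12/13 -5/13 -28/13; 0 0 0 1]
T6·…·T1 = [1 0 0 1; 0 -5/13 -12/13 -23/13; 0 -12/13 5/13 28/13; 0 0 0 1]
det M = -1; M⁻¹ = [1 0 0 -1; 0 -5/13 -12/13 17/13; 0 -12/13 5/13 -32/13; 0 0 0 1]
M⁻¹ · (2, 37/13, 3/13)ᵀ = (1, 0, -5)ᵀ

p = (1, 0, -5)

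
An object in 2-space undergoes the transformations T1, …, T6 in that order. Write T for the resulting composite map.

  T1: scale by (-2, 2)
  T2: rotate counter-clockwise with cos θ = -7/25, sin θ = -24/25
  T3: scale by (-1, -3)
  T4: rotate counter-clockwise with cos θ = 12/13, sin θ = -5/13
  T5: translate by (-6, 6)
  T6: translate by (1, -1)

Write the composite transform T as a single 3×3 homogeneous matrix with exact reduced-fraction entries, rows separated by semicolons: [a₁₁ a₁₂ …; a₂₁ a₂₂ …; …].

T = [-888/325 -366/325 -5; -1658/325 744/325 5; 0 0 1]

T1 = [-2 0 0; 0 2 0; 0 0 1]
T2·T1 = [14/25 48/25 0; 48/25 -14/25 0; 0 0 1]
T3·…·T1 = [-14/25 -48/25 0; -144/25 42/25 0; 0 0 1]
T4·…·T1 = [-888/325 -366/325 0; -1658/325 744/325 0; 0 0 1]
T5·…·T1 = [-888/325 -366/325 -6; -1658/325 744/325 6; 0 0 1]
T6·…·T1 = [-888/325 -366/325 -5; -1658/325 744/325 5; 0 0 1]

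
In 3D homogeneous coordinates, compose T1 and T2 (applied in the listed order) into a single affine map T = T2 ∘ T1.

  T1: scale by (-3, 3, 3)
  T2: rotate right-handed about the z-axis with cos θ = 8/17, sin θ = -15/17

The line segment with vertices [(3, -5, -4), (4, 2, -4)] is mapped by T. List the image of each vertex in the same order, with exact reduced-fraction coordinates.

T1 scale by (-3, 3, 3): (3, -5, -4) → (-9, -15, -12); (4, 2, -4) → (-12, 6, -12)
T2 rotate right-handed about the z-axis with cos θ = 8/17, sin θ = -15/17: (-9, -15, -12) → (-297/17, 15/17, -12); (-12, 6, -12) → (-6/17, 228/17, -12)

image vertices: (-297/17, 15/17, -12), (-6/17, 228/17, -12)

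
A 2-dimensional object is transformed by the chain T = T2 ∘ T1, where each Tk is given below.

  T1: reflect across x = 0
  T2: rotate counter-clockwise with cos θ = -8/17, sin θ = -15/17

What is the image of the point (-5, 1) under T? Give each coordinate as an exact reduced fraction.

T1 reflect across x = 0: (-5, 1) → (5, 1)
T2 rotate counter-clockwise with cos θ = -8/17, sin θ = -15/17: (5, 1) → (-25/17, -83/17)

T(p) = (-25/17, -83/17)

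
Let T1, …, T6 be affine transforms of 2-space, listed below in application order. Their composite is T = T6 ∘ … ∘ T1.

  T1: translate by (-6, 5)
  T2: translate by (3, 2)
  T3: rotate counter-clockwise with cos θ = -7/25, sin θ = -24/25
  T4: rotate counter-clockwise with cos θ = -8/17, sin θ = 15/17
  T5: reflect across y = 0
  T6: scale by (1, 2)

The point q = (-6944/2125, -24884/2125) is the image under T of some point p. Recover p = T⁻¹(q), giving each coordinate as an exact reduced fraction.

T1 = [1 0 -6; 0 1 5; 0 0 1]
T2·T1 = [1 0 -3; 0 1 7; 0 0 1]
T3·…·T1 = [-7/25 24/25 189/25; -24/25 -7/25 23/25; 0 0 1]
T4·…·T1 = [416/425 -87/425 -1857/425; 87/425 416/425 2651/425; 0 0 1]
T5·…·T1 = [416/425 -87/425 -1857/425; -87/425 -416/425 -2651/425; 0 0 1]
T6·…·T1 = [416/425 -87/425 -1857/425; -174/425 -832/425 -5302/425; 0 0 1]
det M = -2; M⁻¹ = [416/425 -87/850 3; -87/425 -208/425 -7; 0 0 1]
M⁻¹ · (-6944/2125, -24884/2125)ᵀ = (1, -3/5)ᵀ

p = (1, -3/5)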